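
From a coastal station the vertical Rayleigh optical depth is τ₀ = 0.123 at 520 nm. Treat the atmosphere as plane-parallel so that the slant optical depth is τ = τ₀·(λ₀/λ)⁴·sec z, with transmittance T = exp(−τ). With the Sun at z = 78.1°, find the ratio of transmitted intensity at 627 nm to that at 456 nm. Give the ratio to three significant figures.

2.07

Airmass: sec 78.1° = 4.8496.
τ(627 nm) = 0.123 × (520/627)⁴ × 4.8496 = 0.123 × 0.4731 × 4.8496 = 0.2822.
τ(456 nm) = 0.123 × (520/456)⁴ × 4.8496 = 0.123 × 1.6910 × 4.8496 = 1.0087.
T(627)/T(456) = exp(τ_B − τ_A) = exp(0.7265) = 2.0678.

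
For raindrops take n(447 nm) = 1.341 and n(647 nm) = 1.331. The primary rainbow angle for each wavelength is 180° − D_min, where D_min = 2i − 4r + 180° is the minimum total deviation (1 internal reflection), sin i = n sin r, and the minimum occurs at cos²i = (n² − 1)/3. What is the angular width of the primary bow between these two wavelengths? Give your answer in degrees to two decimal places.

1.44°

At 447 nm (n = 1.341): cos²i = 0.26609 → i = 58.946°, r = 39.705°, D_min = 139.071°, rainbow angle = 40.929°.
At 647 nm (n = 1.331): cos²i = 0.25719 → i = 59.527°, r = 40.356°, D_min = 137.630°, rainbow angle = 42.370°.
Angular width = |40.929° − 42.370°| = 1.441°.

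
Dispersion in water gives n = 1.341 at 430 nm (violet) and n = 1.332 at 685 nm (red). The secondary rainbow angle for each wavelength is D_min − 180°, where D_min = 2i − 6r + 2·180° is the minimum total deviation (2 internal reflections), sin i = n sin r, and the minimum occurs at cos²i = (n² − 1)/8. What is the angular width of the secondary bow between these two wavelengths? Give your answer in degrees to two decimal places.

At 430 nm (n = 1.341): cos²i = 0.09979 → i = 71.586°, r = 45.034°, D_min = 232.966°, rainbow angle = 52.966°.
At 685 nm (n = 1.332): cos²i = 0.09678 → i = 71.875°, r = 45.520°, D_min = 230.628°, rainbow angle = 50.628°.
Angular width = |52.966° − 50.628°| = 2.337°.

2.34°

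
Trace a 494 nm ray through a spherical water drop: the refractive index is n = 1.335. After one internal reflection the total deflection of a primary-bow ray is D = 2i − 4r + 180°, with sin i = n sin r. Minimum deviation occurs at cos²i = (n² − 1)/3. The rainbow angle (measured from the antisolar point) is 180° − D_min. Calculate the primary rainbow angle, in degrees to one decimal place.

41.8°

cos²i = (1.78222 − 1)/3 = 0.26074; i = arccos(0.51063) = 59.294°.
sin r = sin 59.294°/1.335 = 0.64405; r = 40.094°.
D_min = 2·59.294° − 4·40.094° + 180° = 138.212°.
Rainbow angle = 180° − D_min = 41.788°.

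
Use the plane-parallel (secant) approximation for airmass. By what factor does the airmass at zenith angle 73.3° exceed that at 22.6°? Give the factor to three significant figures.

3.21

X(73.3°)/X(22.6°) = sec 73.3° / sec 22.6° = cos 22.6° / cos 73.3° = 0.9232/0.2874 = 3.2127.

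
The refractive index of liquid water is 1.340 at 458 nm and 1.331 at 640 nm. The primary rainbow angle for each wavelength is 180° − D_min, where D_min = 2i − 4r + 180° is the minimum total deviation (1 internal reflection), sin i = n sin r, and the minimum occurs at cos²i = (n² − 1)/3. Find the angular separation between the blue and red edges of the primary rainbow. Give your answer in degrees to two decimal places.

At 458 nm (n = 1.340): cos²i = 0.26520 → i = 59.004°, r = 39.770°, D_min = 138.929°, rainbow angle = 41.071°.
At 640 nm (n = 1.331): cos²i = 0.25719 → i = 59.527°, r = 40.356°, D_min = 137.630°, rainbow angle = 42.370°.
Angular width = |41.071° − 42.370°| = 1.299°.

1.30°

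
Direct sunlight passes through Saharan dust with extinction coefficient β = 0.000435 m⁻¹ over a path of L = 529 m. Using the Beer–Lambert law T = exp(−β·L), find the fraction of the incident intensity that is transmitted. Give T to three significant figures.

τ = β·L = 0.000435 × 529 = 0.2301.
T = exp(−0.2301) = 0.7944.

0.794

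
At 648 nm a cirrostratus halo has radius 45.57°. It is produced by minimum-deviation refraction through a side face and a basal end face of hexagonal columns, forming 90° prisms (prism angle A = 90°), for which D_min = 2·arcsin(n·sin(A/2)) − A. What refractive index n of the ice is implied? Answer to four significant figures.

Rearranging: n = sin((D_min + A)/2) / sin(A/2).
(D_min + A)/2 = (45.57° + 90°)/2 = 67.785°.
n = sin 67.785° / sin 45° = 0.9258 / 0.7071 = 1.3092.

1.309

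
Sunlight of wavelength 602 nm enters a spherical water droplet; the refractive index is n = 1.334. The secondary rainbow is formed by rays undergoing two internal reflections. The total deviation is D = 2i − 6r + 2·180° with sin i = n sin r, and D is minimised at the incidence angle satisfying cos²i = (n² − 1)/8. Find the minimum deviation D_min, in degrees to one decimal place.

231.2°

cos²i = (1.77956 − 1)/8 = 0.09744; i = arccos(0.31216) = 71.810°.
sin r = sin 71.810°/1.334 = 0.71217; r = 45.411°.
D_min = 2·71.810° − 6·45.411° + 360° = 231.153°.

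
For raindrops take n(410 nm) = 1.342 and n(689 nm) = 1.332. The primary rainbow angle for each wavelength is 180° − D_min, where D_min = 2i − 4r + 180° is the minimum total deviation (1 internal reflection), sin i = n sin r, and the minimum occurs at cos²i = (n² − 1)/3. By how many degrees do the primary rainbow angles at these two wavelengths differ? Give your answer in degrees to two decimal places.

1.44°

At 410 nm (n = 1.342): cos²i = 0.26699 → i = 58.888°, r = 39.641°, D_min = 139.213°, rainbow angle = 40.787°.
At 689 nm (n = 1.332): cos²i = 0.25807 → i = 59.469°, r = 40.290°, D_min = 137.776°, rainbow angle = 42.224°.
Angular width = |40.787° − 42.224°| = 1.437°.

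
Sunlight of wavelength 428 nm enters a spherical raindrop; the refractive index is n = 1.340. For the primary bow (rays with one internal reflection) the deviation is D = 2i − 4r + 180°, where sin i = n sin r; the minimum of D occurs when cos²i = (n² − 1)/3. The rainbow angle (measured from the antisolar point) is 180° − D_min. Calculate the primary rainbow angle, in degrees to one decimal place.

cos²i = (1.79560 − 1)/3 = 0.26520; i = arccos(0.51498) = 59.004°.
sin r = sin 59.004°/1.340 = 0.63971; r = 39.770°.
D_min = 2·59.004° − 4·39.770° + 180° = 138.929°.
Rainbow angle = 180° − D_min = 41.071°.

41.1°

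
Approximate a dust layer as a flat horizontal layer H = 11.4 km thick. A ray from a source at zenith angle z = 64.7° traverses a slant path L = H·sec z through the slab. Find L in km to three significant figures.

26.7 km

sec z = 1/cos 64.7° = 2.3400.
L = 11.4 × 2.3400 = 26.676 km.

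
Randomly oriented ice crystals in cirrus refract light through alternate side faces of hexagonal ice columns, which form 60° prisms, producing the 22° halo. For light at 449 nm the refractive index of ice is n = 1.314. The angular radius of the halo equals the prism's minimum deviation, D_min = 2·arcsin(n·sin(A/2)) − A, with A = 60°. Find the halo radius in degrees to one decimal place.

22.1°

n·sin(A/2) = 1.314 × sin 30° = 1.314 × 0.5000 = 0.6570.
D_min = 2·arcsin(0.6570) − 60° = 2 × 41.071° − 60° = 22.143°.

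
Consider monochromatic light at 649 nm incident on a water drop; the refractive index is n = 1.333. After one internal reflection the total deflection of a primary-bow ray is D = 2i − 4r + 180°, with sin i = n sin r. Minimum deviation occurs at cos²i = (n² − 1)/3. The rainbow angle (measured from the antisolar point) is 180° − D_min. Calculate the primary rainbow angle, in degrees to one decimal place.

42.1°

cos²i = (1.77689 − 1)/3 = 0.25896; i = arccos(0.50888) = 59.410°.
sin r = sin 59.410°/1.333 = 0.64579; r = 40.225°.
D_min = 2·59.410° − 4·40.225° + 180° = 137.922°.
Rainbow angle = 180° − D_min = 42.078°.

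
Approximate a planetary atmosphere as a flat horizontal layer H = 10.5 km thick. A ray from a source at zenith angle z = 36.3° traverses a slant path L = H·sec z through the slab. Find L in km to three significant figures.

13.0 km

sec z = 1/cos 36.3° = 1.2408.
L = 10.5 × 1.2408 = 13.028 km.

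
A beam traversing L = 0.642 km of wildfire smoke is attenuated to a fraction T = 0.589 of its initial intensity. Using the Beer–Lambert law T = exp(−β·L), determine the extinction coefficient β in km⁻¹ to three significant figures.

Beer–Lambert: T = exp(−βL) ⇒ β = −ln(T)/L = −ln(0.589)/0.642 = 0.5293/0.642 = 0.8245 km⁻¹.

0.825 km⁻¹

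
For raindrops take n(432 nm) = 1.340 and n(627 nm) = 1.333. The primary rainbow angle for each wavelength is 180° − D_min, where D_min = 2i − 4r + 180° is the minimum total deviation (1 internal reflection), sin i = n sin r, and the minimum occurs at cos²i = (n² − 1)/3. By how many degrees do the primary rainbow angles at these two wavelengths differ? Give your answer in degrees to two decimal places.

1.01°

At 432 nm (n = 1.340): cos²i = 0.26520 → i = 59.004°, r = 39.770°, D_min = 138.929°, rainbow angle = 41.071°.
At 627 nm (n = 1.333): cos²i = 0.25896 → i = 59.410°, r = 40.225°, D_min = 137.922°, rainbow angle = 42.078°.
Angular width = |41.071° − 42.078°| = 1.007°.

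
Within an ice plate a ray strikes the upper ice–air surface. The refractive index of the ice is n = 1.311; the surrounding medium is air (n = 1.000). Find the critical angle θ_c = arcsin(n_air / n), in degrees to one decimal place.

49.7°

sin θ_c = n_air / n = 1.000 / 1.311 = 0.7628.
θ_c = arcsin(0.7628) = 49.71°.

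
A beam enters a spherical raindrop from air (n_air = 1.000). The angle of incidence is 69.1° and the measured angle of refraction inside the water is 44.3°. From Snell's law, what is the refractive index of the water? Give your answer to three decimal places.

1.338

n = sin θ_i / sin θ_r = sin 69.1° / sin 44.3° = 0.9342 / 0.6984 = 1.3376.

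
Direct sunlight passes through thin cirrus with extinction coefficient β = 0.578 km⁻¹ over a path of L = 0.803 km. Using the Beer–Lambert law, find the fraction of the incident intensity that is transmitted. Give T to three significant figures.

0.629

τ = β·L = 0.578 × 0.803 = 0.4641.
T = exp(−0.4641) = 0.6287.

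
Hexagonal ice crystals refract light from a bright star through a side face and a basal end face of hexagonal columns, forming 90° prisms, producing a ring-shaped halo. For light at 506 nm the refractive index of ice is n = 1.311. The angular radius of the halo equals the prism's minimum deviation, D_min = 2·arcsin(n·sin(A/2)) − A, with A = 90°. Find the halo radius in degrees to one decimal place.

45.9°

n·sin(A/2) = 1.311 × sin 45° = 1.311 × 0.7071 = 0.9270.
D_min = 2·arcsin(0.9270) − 90° = 2 × 67.974° − 90° = 45.949°.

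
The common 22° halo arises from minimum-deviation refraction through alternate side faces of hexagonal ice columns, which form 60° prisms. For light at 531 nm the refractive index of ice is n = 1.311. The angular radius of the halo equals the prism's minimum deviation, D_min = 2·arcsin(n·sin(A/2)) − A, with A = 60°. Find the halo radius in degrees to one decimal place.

21.9°

n·sin(A/2) = 1.311 × sin 30° = 1.311 × 0.5000 = 0.6555.
D_min = 2·arcsin(0.6555) − 60° = 2 × 40.958° − 60° = 21.915°.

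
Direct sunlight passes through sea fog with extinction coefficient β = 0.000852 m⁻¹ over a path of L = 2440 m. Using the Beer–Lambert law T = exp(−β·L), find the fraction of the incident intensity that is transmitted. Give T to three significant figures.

0.125

τ = β·L = 0.000852 × 2440 = 2.0789.
T = exp(−2.0789) = 0.1251.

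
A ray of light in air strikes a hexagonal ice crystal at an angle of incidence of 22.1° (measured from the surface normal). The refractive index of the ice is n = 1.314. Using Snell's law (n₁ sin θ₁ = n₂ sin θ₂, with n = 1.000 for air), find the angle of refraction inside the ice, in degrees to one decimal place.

16.6°

Snell: sin θ_r = sin θ_i / n = sin 22.1° / 1.314 = 0.3762 / 1.314 = 0.2863.
θ_r = arcsin(0.2863) = 16.64°.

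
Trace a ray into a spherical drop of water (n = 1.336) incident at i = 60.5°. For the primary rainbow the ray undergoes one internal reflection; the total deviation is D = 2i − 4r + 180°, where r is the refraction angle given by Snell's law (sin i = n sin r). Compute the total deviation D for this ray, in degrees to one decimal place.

138.4°

sin r = sin 60.5° / 1.336 = 0.8704/1.336 = 0.6515; r = 40.65°.
D = 2·60.5° − 4·40.65° + 180° = 121.00° − 162.61° + 180° = 138.39°.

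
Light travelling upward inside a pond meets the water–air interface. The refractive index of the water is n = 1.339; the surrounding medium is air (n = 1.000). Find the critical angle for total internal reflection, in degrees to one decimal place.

sin θ_c = n_air / n = 1.000 / 1.339 = 0.7468.
θ_c = arcsin(0.7468) = 48.32°.

48.3°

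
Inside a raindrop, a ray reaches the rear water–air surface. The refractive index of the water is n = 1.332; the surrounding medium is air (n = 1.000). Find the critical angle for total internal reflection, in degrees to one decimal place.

48.7°

sin θ_c = n_air / n = 1.000 / 1.332 = 0.7508.
θ_c = arcsin(0.7508) = 48.66°.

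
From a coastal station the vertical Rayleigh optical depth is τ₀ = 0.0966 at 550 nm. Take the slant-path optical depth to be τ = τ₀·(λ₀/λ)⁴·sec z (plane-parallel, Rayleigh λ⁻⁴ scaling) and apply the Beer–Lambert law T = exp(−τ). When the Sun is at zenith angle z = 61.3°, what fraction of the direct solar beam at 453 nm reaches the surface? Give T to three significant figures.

0.646

sec 61.3° = 2.0824.
τ = 0.0966 × (550/453)⁴ × 2.0824 = 0.0966 × 2.1730 × 2.0824 = 0.4371.
T = exp(−0.4371) = 0.6459.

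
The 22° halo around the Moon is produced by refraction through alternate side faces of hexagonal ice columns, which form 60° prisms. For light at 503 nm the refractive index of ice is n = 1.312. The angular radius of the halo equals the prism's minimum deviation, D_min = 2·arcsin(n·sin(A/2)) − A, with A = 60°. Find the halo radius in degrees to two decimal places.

n·sin(A/2) = 1.312 × sin 30° = 1.312 × 0.5000 = 0.6560.
D_min = 2·arcsin(0.6560) − 60° = 2 × 40.996° − 60° = 21.991°.

21.99°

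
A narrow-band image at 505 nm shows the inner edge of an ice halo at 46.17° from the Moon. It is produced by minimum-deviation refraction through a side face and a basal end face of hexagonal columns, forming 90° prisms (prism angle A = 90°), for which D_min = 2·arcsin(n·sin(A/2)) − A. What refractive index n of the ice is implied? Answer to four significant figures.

Rearranging: n = sin((D_min + A)/2) / sin(A/2).
(D_min + A)/2 = (46.17° + 90°)/2 = 68.085°.
n = sin 68.085° / sin 45° = 0.9277 / 0.7071 = 1.3120.

1.312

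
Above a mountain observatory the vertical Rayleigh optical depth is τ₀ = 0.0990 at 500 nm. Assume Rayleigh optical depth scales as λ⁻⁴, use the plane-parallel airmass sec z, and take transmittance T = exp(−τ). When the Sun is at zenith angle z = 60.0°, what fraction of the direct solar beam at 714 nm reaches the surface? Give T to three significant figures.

0.953

sec 60.0° = 2.0000.
τ = 0.0990 × (500/714)⁴ × 2.0000 = 0.0990 × 0.2405 × 2.0000 = 0.0476.
T = exp(−0.0476) = 0.9535.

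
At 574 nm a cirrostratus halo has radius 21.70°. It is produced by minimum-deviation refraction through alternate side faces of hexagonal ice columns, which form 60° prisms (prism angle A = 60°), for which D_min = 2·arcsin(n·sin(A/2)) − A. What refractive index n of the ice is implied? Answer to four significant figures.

Rearranging: n = sin((D_min + A)/2) / sin(A/2).
(D_min + A)/2 = (21.70° + 60°)/2 = 40.850°.
n = sin 40.850° / sin 30° = 0.6541 / 0.5000 = 1.3082.

1.308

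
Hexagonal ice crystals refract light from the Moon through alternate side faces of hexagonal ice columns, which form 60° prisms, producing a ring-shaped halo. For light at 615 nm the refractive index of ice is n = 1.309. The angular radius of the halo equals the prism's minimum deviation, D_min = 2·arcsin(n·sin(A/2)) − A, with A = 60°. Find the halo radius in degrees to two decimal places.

21.76°

n·sin(A/2) = 1.309 × sin 30° = 1.309 × 0.5000 = 0.6545.
D_min = 2·arcsin(0.6545) − 60° = 2 × 40.882° − 60° = 21.763°.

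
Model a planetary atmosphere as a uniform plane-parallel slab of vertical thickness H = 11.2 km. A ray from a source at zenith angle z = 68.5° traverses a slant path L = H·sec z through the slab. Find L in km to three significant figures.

sec z = 1/cos 68.5° = 2.7285.
L = 11.2 × 2.7285 = 30.559 km.

30.6 km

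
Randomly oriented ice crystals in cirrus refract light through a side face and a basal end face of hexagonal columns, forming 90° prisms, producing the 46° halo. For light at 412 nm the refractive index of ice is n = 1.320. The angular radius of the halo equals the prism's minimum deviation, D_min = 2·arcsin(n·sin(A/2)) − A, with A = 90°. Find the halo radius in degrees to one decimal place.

47.9°

n·sin(A/2) = 1.320 × sin 45° = 1.320 × 0.7071 = 0.9334.
D_min = 2·arcsin(0.9334) − 90° = 2 × 68.968° − 90° = 47.936°.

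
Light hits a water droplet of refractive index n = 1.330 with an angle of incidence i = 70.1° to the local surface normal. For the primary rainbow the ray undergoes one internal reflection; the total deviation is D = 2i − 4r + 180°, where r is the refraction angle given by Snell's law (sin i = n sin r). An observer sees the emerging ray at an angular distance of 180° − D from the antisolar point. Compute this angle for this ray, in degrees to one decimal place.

sin r = sin 70.1° / 1.330 = 0.9403/1.330 = 0.7070; r = 44.99°.
D = 2·70.1° − 4·44.99° + 180° = 140.20° − 179.96° + 180° = 140.24°.
Angle from antisolar point = 180° − D = 39.76°.

39.8°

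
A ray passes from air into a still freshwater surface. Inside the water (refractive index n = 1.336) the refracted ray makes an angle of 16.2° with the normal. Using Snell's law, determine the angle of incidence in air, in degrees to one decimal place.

21.9°

Snell: sin θ_i = n · sin θ_r = 1.336 × sin 16.2° = 1.336 × 0.2790 = 0.3727.
θ_i = arcsin(0.3727) = 21.88°.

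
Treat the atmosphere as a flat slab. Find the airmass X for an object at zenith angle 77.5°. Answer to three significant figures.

X = sec z = 1/cos 77.5° = 1/0.2164 = 4.6202.

4.62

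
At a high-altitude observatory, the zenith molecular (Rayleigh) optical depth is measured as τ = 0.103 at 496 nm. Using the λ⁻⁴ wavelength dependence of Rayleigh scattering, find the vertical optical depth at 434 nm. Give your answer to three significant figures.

0.176

τ(434 nm) = τ(496 nm) × (496/434)⁴ = 0.103 × (1.1429)⁴ = 0.103 × 1.7060 = 0.1757.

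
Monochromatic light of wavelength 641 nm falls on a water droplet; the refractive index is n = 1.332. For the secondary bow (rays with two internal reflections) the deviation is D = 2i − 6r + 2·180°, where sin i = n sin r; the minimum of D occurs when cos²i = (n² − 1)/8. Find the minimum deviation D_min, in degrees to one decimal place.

230.6°

cos²i = (1.77422 − 1)/8 = 0.09678; i = arccos(0.31109) = 71.875°.
sin r = sin 71.875°/1.332 = 0.71350; r = 45.520°.
D_min = 2·71.875° − 6·45.520° + 360° = 230.628°.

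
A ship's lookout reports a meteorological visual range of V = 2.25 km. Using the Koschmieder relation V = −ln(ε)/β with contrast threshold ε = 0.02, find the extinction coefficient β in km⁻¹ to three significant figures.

1.74 km⁻¹

β = −ln(0.02) / V = 3.912 / 2.25 = 1.7387 km⁻¹.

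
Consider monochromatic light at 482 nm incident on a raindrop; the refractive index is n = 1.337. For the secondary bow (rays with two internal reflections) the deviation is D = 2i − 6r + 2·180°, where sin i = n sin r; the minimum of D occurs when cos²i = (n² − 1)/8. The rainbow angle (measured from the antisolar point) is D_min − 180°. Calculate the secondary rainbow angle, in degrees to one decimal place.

51.9°

cos²i = (1.78757 − 1)/8 = 0.09845; i = arccos(0.31376) = 71.714°.
sin r = sin 71.714°/1.337 = 0.71017; r = 45.249°.
D_min = 2·71.714° − 6·45.249° + 360° = 231.934°.
Rainbow angle = D_min − 180° = 51.934°.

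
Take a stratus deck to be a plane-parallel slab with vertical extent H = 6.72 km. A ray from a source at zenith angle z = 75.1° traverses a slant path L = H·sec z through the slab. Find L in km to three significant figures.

26.1 km

sec z = 1/cos 75.1° = 3.8890.
L = 6.72 × 3.8890 = 26.134 km.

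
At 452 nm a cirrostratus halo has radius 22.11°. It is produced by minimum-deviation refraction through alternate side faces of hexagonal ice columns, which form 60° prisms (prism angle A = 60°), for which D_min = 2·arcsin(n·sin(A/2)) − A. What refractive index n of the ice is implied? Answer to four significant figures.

1.314

Rearranging: n = sin((D_min + A)/2) / sin(A/2).
(D_min + A)/2 = (22.11° + 60°)/2 = 41.055°.
n = sin 41.055° / sin 30° = 0.6568 / 0.5000 = 1.3136.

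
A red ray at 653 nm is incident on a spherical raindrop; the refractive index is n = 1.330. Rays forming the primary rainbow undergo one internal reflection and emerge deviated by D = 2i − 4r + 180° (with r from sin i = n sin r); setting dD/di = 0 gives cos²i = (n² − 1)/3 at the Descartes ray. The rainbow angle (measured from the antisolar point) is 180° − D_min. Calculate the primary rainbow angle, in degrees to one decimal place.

42.5°

cos²i = (1.76890 − 1)/3 = 0.25630; i = arccos(0.50626) = 59.585°.
sin r = sin 59.585°/1.330 = 0.64841; r = 40.422°.
D_min = 2·59.585° − 4·40.422° + 180° = 137.484°.
Rainbow angle = 180° − D_min = 42.516°.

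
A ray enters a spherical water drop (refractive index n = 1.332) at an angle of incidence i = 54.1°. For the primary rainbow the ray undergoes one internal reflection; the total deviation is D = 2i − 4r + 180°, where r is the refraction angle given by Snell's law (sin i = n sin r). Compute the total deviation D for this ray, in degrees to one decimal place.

sin r = sin 54.1° / 1.332 = 0.8100/1.332 = 0.6081; r = 37.46°.
D = 2·54.1° − 4·37.46° + 180° = 108.20° − 149.82° + 180° = 138.38°.

138.4°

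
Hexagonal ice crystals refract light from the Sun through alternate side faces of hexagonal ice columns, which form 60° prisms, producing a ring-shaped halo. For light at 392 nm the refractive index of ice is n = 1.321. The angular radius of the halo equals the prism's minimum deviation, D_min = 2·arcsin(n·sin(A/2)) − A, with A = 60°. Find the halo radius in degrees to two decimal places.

n·sin(A/2) = 1.321 × sin 30° = 1.321 × 0.5000 = 0.6605.
D_min = 2·arcsin(0.6605) − 60° = 2 × 41.338° − 60° = 22.676°.

22.68°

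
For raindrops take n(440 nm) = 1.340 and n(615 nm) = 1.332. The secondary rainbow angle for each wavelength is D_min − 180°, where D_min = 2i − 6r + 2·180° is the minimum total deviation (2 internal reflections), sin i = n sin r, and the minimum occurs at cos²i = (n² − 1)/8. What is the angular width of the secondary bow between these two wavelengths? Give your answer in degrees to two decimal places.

At 440 nm (n = 1.340): cos²i = 0.09945 → i = 71.618°, r = 45.088°, D_min = 232.709°, rainbow angle = 52.709°.
At 615 nm (n = 1.332): cos²i = 0.09678 → i = 71.875°, r = 45.520°, D_min = 230.628°, rainbow angle = 50.628°.
Angular width = |52.709° − 50.628°| = 2.080°.

2.08°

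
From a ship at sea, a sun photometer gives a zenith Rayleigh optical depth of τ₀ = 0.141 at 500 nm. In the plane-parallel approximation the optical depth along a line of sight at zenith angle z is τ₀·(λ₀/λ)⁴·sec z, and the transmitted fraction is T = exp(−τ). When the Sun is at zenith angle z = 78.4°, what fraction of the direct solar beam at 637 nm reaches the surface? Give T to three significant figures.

0.766

sec 78.4° = 4.9732.
τ = 0.141 × (500/637)⁴ × 4.9732 = 0.141 × 0.3796 × 4.9732 = 0.2662.
T = exp(−0.2662) = 0.7663.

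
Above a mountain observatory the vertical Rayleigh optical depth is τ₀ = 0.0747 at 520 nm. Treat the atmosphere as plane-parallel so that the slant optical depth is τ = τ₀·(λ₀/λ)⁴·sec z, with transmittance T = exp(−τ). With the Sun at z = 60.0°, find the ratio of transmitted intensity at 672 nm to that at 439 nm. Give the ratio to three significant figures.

1.27

Airmass: sec 60.0° = 2.0000.
τ(672 nm) = 0.0747 × (520/672)⁴ × 2.0000 = 0.0747 × 0.3585 × 2.0000 = 0.0536.
τ(439 nm) = 0.0747 × (520/439)⁴ × 2.0000 = 0.0747 × 1.9686 × 2.0000 = 0.2941.
T(672)/T(439) = exp(τ_B − τ_A) = exp(0.2405) = 1.2719.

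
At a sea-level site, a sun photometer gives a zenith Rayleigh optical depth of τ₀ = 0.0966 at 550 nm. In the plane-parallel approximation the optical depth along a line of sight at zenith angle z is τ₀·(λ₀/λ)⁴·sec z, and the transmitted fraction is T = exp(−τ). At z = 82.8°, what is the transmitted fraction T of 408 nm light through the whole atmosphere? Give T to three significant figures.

0.0785

sec 82.8° = 7.9787.
τ = 0.0966 × (550/408)⁴ × 7.9787 = 0.0966 × 3.3023 × 7.9787 = 2.5452.
T = exp(−2.5452) = 0.0785.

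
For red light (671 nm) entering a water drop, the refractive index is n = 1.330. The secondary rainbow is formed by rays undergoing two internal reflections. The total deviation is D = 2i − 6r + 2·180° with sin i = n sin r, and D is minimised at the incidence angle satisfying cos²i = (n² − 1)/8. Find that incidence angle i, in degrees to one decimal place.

cos²i = (1.330² − 1)/8 = (1.76890 − 1)/8 = 0.09611.
cos i = 0.31002, so i = 71.940°.

71.9°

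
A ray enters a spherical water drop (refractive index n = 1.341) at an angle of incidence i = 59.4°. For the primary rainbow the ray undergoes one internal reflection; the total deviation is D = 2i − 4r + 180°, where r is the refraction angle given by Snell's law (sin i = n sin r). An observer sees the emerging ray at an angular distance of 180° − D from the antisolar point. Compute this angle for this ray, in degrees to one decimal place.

sin r = sin 59.4° / 1.341 = 0.8607/1.341 = 0.6419; r = 39.93°.
D = 2·59.4° − 4·39.93° + 180° = 118.80° − 159.72° + 180° = 139.08°.
Angle from antisolar point = 180° − D = 40.92°.

40.9°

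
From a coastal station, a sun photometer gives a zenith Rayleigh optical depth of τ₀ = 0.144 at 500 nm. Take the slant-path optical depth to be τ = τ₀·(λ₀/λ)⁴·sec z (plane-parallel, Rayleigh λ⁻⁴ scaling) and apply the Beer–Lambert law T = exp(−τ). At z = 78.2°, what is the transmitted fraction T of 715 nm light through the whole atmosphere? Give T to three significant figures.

sec 78.2° = 4.8901.
τ = 0.144 × (500/715)⁴ × 4.8901 = 0.144 × 0.2391 × 4.8901 = 0.1684.
T = exp(−0.1684) = 0.8450.

0.845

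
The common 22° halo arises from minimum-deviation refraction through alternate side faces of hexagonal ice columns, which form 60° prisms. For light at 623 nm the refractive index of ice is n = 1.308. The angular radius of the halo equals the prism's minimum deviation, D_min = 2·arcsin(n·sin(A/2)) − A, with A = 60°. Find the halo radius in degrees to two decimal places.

n·sin(A/2) = 1.308 × sin 30° = 1.308 × 0.5000 = 0.6540.
D_min = 2·arcsin(0.6540) − 60° = 2 × 40.844° − 60° = 21.688°.

21.69°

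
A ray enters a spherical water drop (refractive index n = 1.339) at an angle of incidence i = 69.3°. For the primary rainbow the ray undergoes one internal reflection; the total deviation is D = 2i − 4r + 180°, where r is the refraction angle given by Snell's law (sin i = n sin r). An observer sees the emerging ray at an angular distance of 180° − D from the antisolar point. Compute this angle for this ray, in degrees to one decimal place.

sin r = sin 69.3° / 1.339 = 0.9354/1.339 = 0.6986; r = 44.32°.
D = 2·69.3° − 4·44.32° + 180° = 138.60° − 177.26° + 180° = 141.34°.
Angle from antisolar point = 180° − D = 38.66°.

38.7°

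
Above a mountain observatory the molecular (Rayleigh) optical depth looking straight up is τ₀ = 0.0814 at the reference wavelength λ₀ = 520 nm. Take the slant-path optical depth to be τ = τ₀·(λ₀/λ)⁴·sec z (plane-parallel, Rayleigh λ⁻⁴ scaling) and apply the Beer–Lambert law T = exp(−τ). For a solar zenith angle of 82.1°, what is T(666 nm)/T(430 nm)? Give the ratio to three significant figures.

2.85

Airmass: sec 82.1° = 7.2757.
τ(666 nm) = 0.0814 × (520/666)⁴ × 7.2757 = 0.0814 × 0.3716 × 7.2757 = 0.2201.
τ(430 nm) = 0.0814 × (520/430)⁴ × 7.2757 = 0.0814 × 2.1386 × 7.2757 = 1.2666.
T(666)/T(430) = exp(τ_B − τ_A) = exp(1.0465) = 2.8477.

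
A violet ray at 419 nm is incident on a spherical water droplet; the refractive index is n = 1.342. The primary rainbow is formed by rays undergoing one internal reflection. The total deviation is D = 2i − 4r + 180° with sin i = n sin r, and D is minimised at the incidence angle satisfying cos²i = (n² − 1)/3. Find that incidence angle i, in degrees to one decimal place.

58.9°

cos²i = (1.342² − 1)/3 = (1.80096 − 1)/3 = 0.26699.
cos i = 0.51671, so i = 58.888°.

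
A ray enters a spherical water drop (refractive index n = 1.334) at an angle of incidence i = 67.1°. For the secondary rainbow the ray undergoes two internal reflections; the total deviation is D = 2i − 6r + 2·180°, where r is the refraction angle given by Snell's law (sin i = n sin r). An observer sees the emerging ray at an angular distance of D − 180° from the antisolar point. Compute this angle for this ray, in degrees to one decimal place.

sin r = sin 67.1° / 1.334 = 0.9212/1.334 = 0.6905; r = 43.67°.
D = 2·67.1° − 6·43.67° + 2·180° = 134.20° − 262.04° + 360° = 232.16°.
Angle from antisolar point = D − 180° = 52.16°.

52.2°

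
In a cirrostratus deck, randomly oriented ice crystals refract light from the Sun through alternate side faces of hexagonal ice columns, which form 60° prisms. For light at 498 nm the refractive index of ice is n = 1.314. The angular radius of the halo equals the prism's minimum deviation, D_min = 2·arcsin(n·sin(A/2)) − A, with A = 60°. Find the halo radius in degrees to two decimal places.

22.14°

n·sin(A/2) = 1.314 × sin 30° = 1.314 × 0.5000 = 0.6570.
D_min = 2·arcsin(0.6570) − 60° = 2 × 41.071° − 60° = 22.143°.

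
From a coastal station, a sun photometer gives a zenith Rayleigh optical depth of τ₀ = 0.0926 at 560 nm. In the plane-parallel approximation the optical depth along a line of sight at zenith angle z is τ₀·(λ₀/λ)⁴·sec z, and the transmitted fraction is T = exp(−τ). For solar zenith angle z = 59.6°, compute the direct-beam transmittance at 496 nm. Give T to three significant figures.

0.743

sec 59.6° = 1.9762.
τ = 0.0926 × (560/496)⁴ × 1.9762 = 0.0926 × 1.6249 × 1.9762 = 0.2973.
T = exp(−0.2973) = 0.7428.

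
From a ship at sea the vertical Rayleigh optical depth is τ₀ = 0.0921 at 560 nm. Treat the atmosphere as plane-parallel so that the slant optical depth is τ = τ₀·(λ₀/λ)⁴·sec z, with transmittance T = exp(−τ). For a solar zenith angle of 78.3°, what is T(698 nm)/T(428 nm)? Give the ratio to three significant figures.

Airmass: sec 78.3° = 4.9313.
τ(698 nm) = 0.0921 × (560/698)⁴ × 4.9313 = 0.0921 × 0.4143 × 4.9313 = 0.1882.
τ(428 nm) = 0.0921 × (560/428)⁴ × 4.9313 = 0.0921 × 2.9307 × 4.9313 = 1.3311.
T(698)/T(428) = exp(τ_B − τ_A) = exp(1.1429) = 3.1358.

3.14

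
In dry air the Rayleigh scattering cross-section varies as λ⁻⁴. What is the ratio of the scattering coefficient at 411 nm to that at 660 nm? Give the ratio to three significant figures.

Rayleigh scattering ∝ λ⁻⁴, so the ratio of coefficients is the inverse fourth power of the wavelength ratio.
σ(411)/σ(660) = (660/411)⁴ = (1.6058)⁴ = 6.65.

6.65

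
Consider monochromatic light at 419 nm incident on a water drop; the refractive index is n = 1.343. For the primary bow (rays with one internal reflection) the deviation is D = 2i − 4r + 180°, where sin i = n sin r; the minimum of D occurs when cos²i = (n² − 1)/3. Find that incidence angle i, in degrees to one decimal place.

cos²i = (1.343² − 1)/3 = (1.80365 − 1)/3 = 0.26788.
cos i = 0.51757, so i = 58.830°.

58.8°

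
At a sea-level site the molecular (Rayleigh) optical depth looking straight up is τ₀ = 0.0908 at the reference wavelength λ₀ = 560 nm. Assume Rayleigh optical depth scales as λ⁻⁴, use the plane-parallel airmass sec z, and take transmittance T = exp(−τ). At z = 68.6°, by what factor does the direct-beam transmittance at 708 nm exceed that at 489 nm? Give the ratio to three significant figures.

1.39

Airmass: sec 68.6° = 2.7407.
τ(708 nm) = 0.0908 × (560/708)⁴ × 2.7407 = 0.0908 × 0.3914 × 2.7407 = 0.0974.
τ(489 nm) = 0.0908 × (560/489)⁴ × 2.7407 = 0.0908 × 1.7200 × 2.7407 = 0.4280.
T(708)/T(489) = exp(τ_B − τ_A) = exp(0.3306) = 1.3918.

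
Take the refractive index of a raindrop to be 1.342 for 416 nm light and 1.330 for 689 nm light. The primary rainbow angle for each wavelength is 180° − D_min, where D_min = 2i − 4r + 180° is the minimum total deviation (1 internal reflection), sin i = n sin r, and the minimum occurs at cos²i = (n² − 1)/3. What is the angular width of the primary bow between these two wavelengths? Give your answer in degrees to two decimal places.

At 416 nm (n = 1.342): cos²i = 0.26699 → i = 58.888°, r = 39.641°, D_min = 139.213°, rainbow angle = 40.787°.
At 689 nm (n = 1.330): cos²i = 0.25630 → i = 59.585°, r = 40.422°, D_min = 137.484°, rainbow angle = 42.516°.
Angular width = |40.787° − 42.516°| = 1.729°.

1.73°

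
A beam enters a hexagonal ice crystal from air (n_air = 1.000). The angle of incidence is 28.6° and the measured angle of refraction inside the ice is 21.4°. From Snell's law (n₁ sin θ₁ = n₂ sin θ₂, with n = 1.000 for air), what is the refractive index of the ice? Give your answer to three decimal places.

n = sin θ_i / sin θ_r = sin 28.6° / sin 21.4° = 0.4787 / 0.3649 = 1.3119.

1.312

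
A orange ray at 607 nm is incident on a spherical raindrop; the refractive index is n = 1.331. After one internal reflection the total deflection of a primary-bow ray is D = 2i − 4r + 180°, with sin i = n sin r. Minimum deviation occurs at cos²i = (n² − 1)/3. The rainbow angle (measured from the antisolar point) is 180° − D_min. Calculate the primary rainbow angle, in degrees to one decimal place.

cos²i = (1.77156 − 1)/3 = 0.25719; i = arccos(0.50714) = 59.527°.
sin r = sin 59.527°/1.331 = 0.64753; r = 40.356°.
D_min = 2·59.527° − 4·40.356° + 180° = 137.630°.
Rainbow angle = 180° − D_min = 42.370°.

42.4°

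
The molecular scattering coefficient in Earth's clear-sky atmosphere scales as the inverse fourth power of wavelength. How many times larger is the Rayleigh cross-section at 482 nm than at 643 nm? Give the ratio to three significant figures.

3.17

Rayleigh scattering ∝ λ⁻⁴, so the ratio of coefficients is the inverse fourth power of the wavelength ratio.
σ(482)/σ(643) = (643/482)⁴ = (1.3340)⁴ = 3.167.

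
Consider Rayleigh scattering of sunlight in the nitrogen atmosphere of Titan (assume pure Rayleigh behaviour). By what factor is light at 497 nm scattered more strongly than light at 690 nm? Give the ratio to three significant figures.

Rayleigh scattering ∝ λ⁻⁴, so the ratio of coefficients is the inverse fourth power of the wavelength ratio.
σ(497)/σ(690) = (690/497)⁴ = (1.3883)⁴ = 3.715.

3.72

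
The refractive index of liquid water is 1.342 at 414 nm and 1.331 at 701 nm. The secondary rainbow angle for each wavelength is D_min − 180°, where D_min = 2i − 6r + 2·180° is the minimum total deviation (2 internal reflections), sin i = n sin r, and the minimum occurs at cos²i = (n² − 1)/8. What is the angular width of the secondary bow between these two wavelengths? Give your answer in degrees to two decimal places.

2.86°

At 414 nm (n = 1.342): cos²i = 0.10012 → i = 71.554°, r = 44.981°, D_min = 233.222°, rainbow angle = 53.222°.
At 701 nm (n = 1.331): cos²i = 0.09645 → i = 71.907°, r = 45.575°, D_min = 230.365°, rainbow angle = 50.365°.
Angular width = |53.222° − 50.365°| = 2.857°.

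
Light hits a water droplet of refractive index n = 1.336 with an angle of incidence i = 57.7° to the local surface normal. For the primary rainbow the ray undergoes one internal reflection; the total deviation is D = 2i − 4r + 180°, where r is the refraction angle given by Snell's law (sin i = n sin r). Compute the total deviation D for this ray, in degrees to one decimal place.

sin r = sin 57.7° / 1.336 = 0.8453/1.336 = 0.6327; r = 39.25°.
D = 2·57.7° − 4·39.25° + 180° = 115.40° − 156.99° + 180° = 138.41°.

138.4°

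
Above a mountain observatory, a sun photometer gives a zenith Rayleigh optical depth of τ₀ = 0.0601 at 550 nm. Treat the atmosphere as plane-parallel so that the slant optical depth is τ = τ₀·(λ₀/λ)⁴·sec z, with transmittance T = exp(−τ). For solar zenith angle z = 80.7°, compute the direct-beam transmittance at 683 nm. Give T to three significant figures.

sec 80.7° = 6.1880.
τ = 0.0601 × (550/683)⁴ × 6.1880 = 0.0601 × 0.4205 × 6.1880 = 0.1564.
T = exp(−0.1564) = 0.8552.

0.855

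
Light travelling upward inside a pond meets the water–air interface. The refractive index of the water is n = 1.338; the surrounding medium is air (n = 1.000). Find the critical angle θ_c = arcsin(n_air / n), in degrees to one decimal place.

48.4°

sin θ_c = n_air / n = 1.000 / 1.338 = 0.7474.
θ_c = arcsin(0.7474) = 48.36°.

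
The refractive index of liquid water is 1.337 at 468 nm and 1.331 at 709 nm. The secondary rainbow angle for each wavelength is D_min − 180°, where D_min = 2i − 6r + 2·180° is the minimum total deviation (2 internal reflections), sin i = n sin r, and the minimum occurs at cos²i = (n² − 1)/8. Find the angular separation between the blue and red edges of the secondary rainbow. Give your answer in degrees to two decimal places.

1.57°

At 468 nm (n = 1.337): cos²i = 0.09845 → i = 71.714°, r = 45.249°, D_min = 231.934°, rainbow angle = 51.934°.
At 709 nm (n = 1.331): cos²i = 0.09645 → i = 71.907°, r = 45.575°, D_min = 230.365°, rainbow angle = 50.365°.
Angular width = |51.934° − 50.365°| = 1.569°.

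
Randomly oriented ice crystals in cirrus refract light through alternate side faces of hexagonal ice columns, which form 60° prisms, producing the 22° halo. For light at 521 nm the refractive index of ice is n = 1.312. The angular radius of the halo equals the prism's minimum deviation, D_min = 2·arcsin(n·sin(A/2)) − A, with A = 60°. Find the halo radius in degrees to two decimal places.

21.99°

n·sin(A/2) = 1.312 × sin 30° = 1.312 × 0.5000 = 0.6560.
D_min = 2·arcsin(0.6560) − 60° = 2 × 40.996° − 60° = 21.991°.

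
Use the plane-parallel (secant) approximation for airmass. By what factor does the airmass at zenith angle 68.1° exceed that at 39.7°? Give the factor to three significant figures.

2.06

X(68.1°)/X(39.7°) = sec 68.1° / sec 39.7° = cos 39.7° / cos 68.1° = 0.7694/0.3730 = 2.0628.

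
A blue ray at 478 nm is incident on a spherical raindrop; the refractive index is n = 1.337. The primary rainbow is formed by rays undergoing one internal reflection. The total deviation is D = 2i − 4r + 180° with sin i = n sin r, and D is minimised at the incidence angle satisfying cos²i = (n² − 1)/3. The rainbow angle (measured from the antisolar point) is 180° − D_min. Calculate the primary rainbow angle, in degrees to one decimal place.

cos²i = (1.78757 − 1)/3 = 0.26252; i = arccos(0.51237) = 59.178°.
sin r = sin 59.178°/1.337 = 0.64231; r = 39.964°.
D_min = 2·59.178° − 4·39.964° + 180° = 138.500°.
Rainbow angle = 180° − D_min = 41.500°.

41.5°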